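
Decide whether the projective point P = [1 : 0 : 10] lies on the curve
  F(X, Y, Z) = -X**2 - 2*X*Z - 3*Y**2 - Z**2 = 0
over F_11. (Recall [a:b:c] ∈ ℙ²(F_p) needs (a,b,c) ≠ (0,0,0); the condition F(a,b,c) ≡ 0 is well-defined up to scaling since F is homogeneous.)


F(1,0,10) ≡ 0 (mod 11); P is on the curve.

Evaluate F(1, 0, 10) term-by-term (mod 11).
  -X**2 ↦ -1·1·1·1 = -1
  -2*X*Z ↦ -2·1·1·10 = -20
  -3*Y**2 ↦ -3·1·0·1 = 0
  -Z**2 ↦ -1·1·1·100 = -100
Sum: F(1, 0, 10) = (-1) + (-20) + (0) + (-100) = -121.
Reducing mod 11: -121 ≡ 0 (mod 11).
Since F(a, b, c) ≡ 0 (mod 11), P lies on the curve.


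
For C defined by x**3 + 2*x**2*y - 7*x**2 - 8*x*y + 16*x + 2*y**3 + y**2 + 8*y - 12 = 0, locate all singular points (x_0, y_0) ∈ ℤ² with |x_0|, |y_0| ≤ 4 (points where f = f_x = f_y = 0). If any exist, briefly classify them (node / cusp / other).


Singular points: {(2, 0)}; classification: node.

Compute partial derivatives:
  f_x = 3*x**2 + 4*x*y - 14*x - 8*y + 16.
  f_y = 2*x**2 - 8*x + 6*y**2 + 2*y + 8.
Scan x_0 ∈ {−4, ..., 4}. For each x_0, f_y(x_0, y) is a polynomial in y; find its integer roots y ∈ {−4, ..., 4}, then test f_x and f at those candidates.
  x = -4: f_y(-4, y) = 6*y**2 + 2*y + 72; no integer root y with |y| ≤ 4.
  x = -3: f_y(-3, y) = 6*y**2 + 2*y + 50; no integer root y with |y| ≤ 4.
  x = -2: f_y(-2, y) = 6*y**2 + 2*y + 32; no integer root y with |y| ≤ 4.
  x = -1: f_y(-1, y) = 6*y**2 + 2*y + 18; no integer root y with |y| ≤ 4.
  x = 0: f_y(0, y) = 6*y**2 + 2*y + 8; no integer root y with |y| ≤ 4.
  x = 1: f_y(1, y) = 6*y**2 + 2*y + 2; no integer root y with |y| ≤ 4.
  x = 2: f_y(2, y) = 6*y**2 + 2*y; vanishes at y ∈ {0}. (2, 0): f_x = 0, f = 0 — SINGULAR.
  x = 3: f_y(3, y) = 6*y**2 + 2*y + 2; no integer root y with |y| ≤ 4.
  x = 4: f_y(4, y) = 6*y**2 + 2*y + 8; no integer root y with |y| ≤ 4.
Only singular point on the grid: (2, 0).
Classify: substitute x = 2 + u, y = 0 + v and expand: f = u**3 + 2*u**2*v - u**2 + 2*v**3 + v**2.
No constant or linear terms (consistent with a singular point). Quadratic part: -u**2 + v**2. Cubic part: u**3 + 2*u**2*v + 2*v**3.
The quadratic part v**2 - u**2 = (v − u)(v + u) splits into two distinct linear factors, so there are two distinct tangent lines y − 0 = ±(x − 2) — this is a node (ordinary double point).
Classification: node.


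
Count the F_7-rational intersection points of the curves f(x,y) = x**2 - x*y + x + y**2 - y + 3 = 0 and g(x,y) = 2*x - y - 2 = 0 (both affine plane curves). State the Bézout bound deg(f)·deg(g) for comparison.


Common zeros: {(2, 2), (5, 1)}; count = 2; Bézout bound = 2.

deg(f) = 2, deg(g) = 1, so Bézout bound = 2.
Scan x ∈ F_7. For each x, list the y ∈ F_7 with f(x, y) ≡ 0 and those with g(x, y) ≡ 0 (mod 7); the common zeros in that column are the intersection.
  x = 0: f ≡ 0 at y ∈ ∅; g ≡ 0 at y ∈ {5}; common: ∅.
  x = 1: f ≡ 0 at y ∈ ∅; g ≡ 0 at y ∈ {0}; common: ∅.
  x = 2: f ≡ 0 at y ∈ {1, 2}; g ≡ 0 at y ∈ {2}; common: {2}.
  x = 3: f ≡ 0 at y ∈ ∅; g ≡ 0 at y ∈ {4}; common: ∅.
  x = 4: f ≡ 0 at y ∈ ∅; g ≡ 0 at y ∈ {6}; common: ∅.
  x = 5: f ≡ 0 at y ∈ {1, 5}; g ≡ 0 at y ∈ {1}; common: {1}.
  x = 6: f ≡ 0 at y ∈ {2, 5}; g ≡ 0 at y ∈ {3}; common: ∅.
Collecting: common zeros = {(2, 2), (5, 1)}, so the count is 2.
Comparison with the Bézout bound: 2 ≤ 2 = deg(f)·deg(g), as expected for curves with no common component (the bound is attained).


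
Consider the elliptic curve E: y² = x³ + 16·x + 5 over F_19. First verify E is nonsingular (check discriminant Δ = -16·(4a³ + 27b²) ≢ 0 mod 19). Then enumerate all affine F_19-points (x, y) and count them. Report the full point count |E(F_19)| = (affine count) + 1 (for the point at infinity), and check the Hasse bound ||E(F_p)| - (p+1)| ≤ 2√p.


Affine points = {(0, 9), (0, 10), (2, 8), (2, 11), (3, 2), (3, 17), (4, 0), (5, 1), (5, 18), (7, 2), (7, 17), (9, 2), (9, 17), (10, 5), (10, 14), (11, 7), (11, 12), (12, 5), (12, 14), (13, 4), (13, 15), (14, 3), (14, 16), (16, 5), (16, 14), (18, 8), (18, 11)}; affine count = 27; |E(F_19)| = 28.

Discriminant check: Δ ∝ 4a³ + 27b² = 4·16³ + 27·5² = 4·4096 + 27·25 ≡ 16 (mod 19). Nonzero ⇒ E is nonsingular.
For each x ∈ F_19, compute rhs = x³ + 16·x + 5 mod 19, then count y ∈ F_19 with y² ≡ rhs.
  x = 0: rhs = 5, matching y values: 9, 10 (2 points).
  x = 1: rhs = 3, matching y values: none (0 points).
  x = 2: rhs = 7, matching y values: 8, 11 (2 points).
  x = 3: rhs = 4, matching y values: 2, 17 (2 points).
  x = 4: rhs = 0, matching y values: 0 (1 points).
  x = 5: rhs = 1, matching y values: 1, 18 (2 points).
  x = 6: rhs = 13, matching y values: none (0 points).
  x = 7: rhs = 4, matching y values: 2, 17 (2 points).
  x = 8: rhs = 18, matching y values: none (0 points).
  x = 9: rhs = 4, matching y values: 2, 17 (2 points).
  x = 10: rhs = 6, matching y values: 5, 14 (2 points).
  x = 11: rhs = 11, matching y values: 7, 12 (2 points).
  x = 12: rhs = 6, matching y values: 5, 14 (2 points).
  x = 13: rhs = 16, matching y values: 4, 15 (2 points).
  x = 14: rhs = 9, matching y values: 3, 16 (2 points).
  x = 15: rhs = 10, matching y values: none (0 points).
  x = 16: rhs = 6, matching y values: 5, 14 (2 points).
  x = 17: rhs = 3, matching y values: none (0 points).
  x = 18: rhs = 7, matching y values: 8, 11 (2 points).
Total affine count: 27.
Full point count |E(F_19)| = 27 + 1 = 28.
Hasse bound: |28 − (19+1)| = |8| = 8 ≤ 2√19 ≈ 8.7178 ✓.


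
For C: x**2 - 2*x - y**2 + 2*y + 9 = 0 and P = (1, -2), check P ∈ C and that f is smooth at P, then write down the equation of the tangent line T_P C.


Tangent line at P: 6*y + 12 = 0.

Step 1: f(1, -2) = 0, so P lies on C.
Step 2: partial derivatives
  f_x(x, y) = 2*x - 2, f_y(x, y) = 2 - 2*y.
  f_x(P) = 0, f_y(P) = 6 (gradient nonzero, so P is smooth).
Step 3: tangent line at P: 0·(x − 1) + 6·(y − -2) = 0.
Expanding: 6*y + 12 = 0.


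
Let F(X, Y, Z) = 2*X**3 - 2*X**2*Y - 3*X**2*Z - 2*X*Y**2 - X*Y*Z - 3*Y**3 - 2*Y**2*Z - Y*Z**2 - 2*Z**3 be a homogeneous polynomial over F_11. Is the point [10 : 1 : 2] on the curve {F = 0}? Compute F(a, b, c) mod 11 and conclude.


F(10,1,2) ≡ 0 (mod 11); P is on the curve.

Evaluate F(10, 1, 2) term-by-term (mod 11).
  2*X**3 ↦ 2·1000·1·1 = 2000
  -2*X**2*Y ↦ -2·100·1·1 = -200
  -3*X**2*Z ↦ -3·100·1·2 = -600
  -2*X*Y**2 ↦ -2·10·1·1 = -20
  -X*Y*Z ↦ -1·10·1·2 = -20
  -3*Y**3 ↦ -3·1·1·1 = -3
  -2*Y**2*Z ↦ -2·1·1·2 = -4
  -Y*Z**2 ↦ -1·1·1·4 = -4
  -2*Z**3 ↦ -2·1·1·8 = -16
Sum: F(10, 1, 2) = (2000) + (-200) + (-600) + (-20) + (-20) + (-3) + (-4) + (-4) + (-16) = 1133.
Reducing mod 11: 1133 ≡ 0 (mod 11).
Since F(a, b, c) ≡ 0 (mod 11), P lies on the curve.


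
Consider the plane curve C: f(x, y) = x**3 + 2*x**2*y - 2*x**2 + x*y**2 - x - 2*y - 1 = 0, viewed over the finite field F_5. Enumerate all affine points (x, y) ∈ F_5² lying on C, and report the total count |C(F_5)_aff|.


Affine F_5-points: {(0, 2), (2, 1), (3, 0), (3, 3)}; count = 4.

For each of the 25 pairs (x, y) ∈ F_5², evaluate f(x, y) mod 5. Record the zeros.
  x = 0: [0↦4, 1↦2, 2↦0, 3↦3, 4↦1]  zeros at y ∈ {2}
  x = 1: [0↦2, 1↦3, 2↦1, 3↦1, 4↦3]  zeros at y ∈ ∅
  x = 2: [0↦2, 1↦0, 2↦2, 3↦3, 4↦3]  zeros at y ∈ {1}
  x = 3: [0↦0, 1↦4, 2↦4, 3↦0, 4↦2]  zeros at y ∈ {0, 3}
  x = 4: [0↦2, 1↦1, 2↦3, 3↦3, 4↦1]  zeros at y ∈ ∅
Collecting zeros: affine points = {(0, 2), (2, 1), (3, 0), (3, 3)}.
Total count |C(F_5)_aff| = 4.


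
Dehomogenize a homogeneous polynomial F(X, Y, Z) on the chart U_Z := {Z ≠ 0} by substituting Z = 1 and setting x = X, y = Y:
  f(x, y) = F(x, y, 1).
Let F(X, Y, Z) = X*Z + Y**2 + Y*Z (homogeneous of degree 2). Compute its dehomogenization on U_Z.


f(x, y) = x + y**2 + y

On U_Z we set Z = 1. Each monomial c·X^i·Y^j·Z^k in F becomes c·x^i·y^j·1^k = c·x^i·y^j.
Substituting Z = 1: F(X, Y, 1) = x + y**2 + y.
Note: deg(f) ≤ deg(F) = 2; strict inequality happens when F is divisible by Z (lost terms).


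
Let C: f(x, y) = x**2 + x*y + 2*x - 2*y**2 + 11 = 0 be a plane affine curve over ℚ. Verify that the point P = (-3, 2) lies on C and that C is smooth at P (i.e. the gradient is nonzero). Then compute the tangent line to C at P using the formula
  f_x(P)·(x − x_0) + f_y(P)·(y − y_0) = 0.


Tangent line at P: -2*x - 11*y + 16 = 0.

Step 1: f(-3, 2) = 0, so P lies on C.
Step 2: partial derivatives
  f_x(x, y) = 2*x + y + 2, f_y(x, y) = x - 4*y.
  f_x(P) = -2, f_y(P) = -11 (gradient nonzero, so P is smooth).
Step 3: tangent line at P: -2·(x − -3) + -11·(y − 2) = 0.
Expanding: -2*x - 11*y + 16 = 0.


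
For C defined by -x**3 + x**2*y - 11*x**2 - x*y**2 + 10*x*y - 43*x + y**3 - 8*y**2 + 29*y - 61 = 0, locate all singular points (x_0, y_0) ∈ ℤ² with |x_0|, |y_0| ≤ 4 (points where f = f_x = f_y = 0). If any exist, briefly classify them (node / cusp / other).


Singular points: {(-3, 2)}; classification: cusp.

Compute partial derivatives:
  f_x = -3*x**2 + 2*x*y - 22*x - y**2 + 10*y - 43.
  f_y = x**2 - 2*x*y + 10*x + 3*y**2 - 16*y + 29.
Scan x_0 ∈ {−4, ..., 4}. For each x_0, f_y(x_0, y) is a polynomial in y; find its integer roots y ∈ {−4, ..., 4}, then test f_x and f at those candidates.
  x = -4: f_y(-4, y) = 3*y**2 - 8*y + 5; vanishes at y ∈ {1}. (-4, 1): f_x = -2 ≠ 0.
  x = -3: f_y(-3, y) = 3*y**2 - 10*y + 8; vanishes at y ∈ {2}. (-3, 2): f_x = 0, f = 0 — SINGULAR.
  x = -2: f_y(-2, y) = 3*y**2 - 12*y + 13; no integer root y with |y| ≤ 4.
  x = -1: f_y(-1, y) = 3*y**2 - 14*y + 20; no integer root y with |y| ≤ 4.
  x = 0: f_y(0, y) = 3*y**2 - 16*y + 29; no integer root y with |y| ≤ 4.
  x = 1: f_y(1, y) = 3*y**2 - 18*y + 40; no integer root y with |y| ≤ 4.
  x = 2: f_y(2, y) = 3*y**2 - 20*y + 53; no integer root y with |y| ≤ 4.
  x = 3: f_y(3, y) = 3*y**2 - 22*y + 68; no integer root y with |y| ≤ 4.
  x = 4: f_y(4, y) = 3*y**2 - 24*y + 85; no integer root y with |y| ≤ 4.
Only singular point on the grid: (-3, 2).
Classify: substitute x = -3 + u, y = 2 + v and expand: f = -u**3 + u**2*v - u*v**2 + v**3 + v**2.
No constant or linear terms (consistent with a singular point). Quadratic part: v**2. Cubic part: -u**3 + u**2*v - u*v**2 + v**3.
The quadratic part v**2 is a perfect square, so there is a single (double) tangent line v = 0, i.e. y = 2. Restricting the cubic part to that line (v = 0) leaves -u**3 ≠ 0, so f is not divisible by v and the branch is v² ≈ u**3 to lowest order — this is a cusp.
Classification: cusp.


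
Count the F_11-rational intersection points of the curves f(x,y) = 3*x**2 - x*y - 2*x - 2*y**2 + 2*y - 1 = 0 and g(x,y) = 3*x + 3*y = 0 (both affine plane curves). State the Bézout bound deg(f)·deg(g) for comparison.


Common zeros: ∅; count = 0; Bézout bound = 2.

deg(f) = 2, deg(g) = 1, so Bézout bound = 2.
Scan x ∈ F_11. For each x, list the y ∈ F_11 with f(x, y) ≡ 0 and those with g(x, y) ≡ 0 (mod 11); the common zeros in that column are the intersection.
  x = 0: f ≡ 0 at y ∈ ∅; g ≡ 0 at y ∈ {0}; common: ∅.
  x = 1: f ≡ 0 at y ∈ {0, 6}; g ≡ 0 at y ∈ {10}; common: ∅.
  x = 2: f ≡ 0 at y ∈ {3, 8}; g ≡ 0 at y ∈ {9}; common: ∅.
  x = 3: f ≡ 0 at y ∈ ∅; g ≡ 0 at y ∈ {8}; common: ∅.
  x = 4: f ≡ 0 at y ∈ ∅; g ≡ 0 at y ∈ {7}; common: ∅.
  x = 5: f ≡ 0 at y ∈ {7, 8}; g ≡ 0 at y ∈ {6}; common: ∅.
  x = 6: f ≡ 0 at y ∈ ∅; g ≡ 0 at y ∈ {5}; common: ∅.
  x = 7: f ≡ 0 at y ∈ {0, 3}; g ≡ 0 at y ∈ {4}; common: ∅.
  x = 8: f ≡ 0 at y ∈ ∅; g ≡ 0 at y ∈ {3}; common: ∅.
  x = 9: f ≡ 0 at y ∈ {6, 7}; g ≡ 0 at y ∈ {2}; common: ∅.
  x = 10: f ≡ 0 at y ∈ ∅; g ≡ 0 at y ∈ {1}; common: ∅.
Collecting: common zeros = ∅, so the count is 0.
Comparison with the Bézout bound: 0 ≤ 2 = deg(f)·deg(g), as expected for curves with no common component (the affine F_11-count falls short of the bound because intersections may lie at infinity, over extension fields, or carry multiplicity).


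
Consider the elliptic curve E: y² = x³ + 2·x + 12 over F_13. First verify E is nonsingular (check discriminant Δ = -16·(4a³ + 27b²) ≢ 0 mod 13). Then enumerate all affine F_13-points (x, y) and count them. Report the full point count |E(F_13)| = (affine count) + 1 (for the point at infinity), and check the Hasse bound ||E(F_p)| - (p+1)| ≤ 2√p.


Affine points = {(0, 5), (0, 8), (5, 2), (5, 11), (11, 0), (12, 3), (12, 10)}; affine count = 7; |E(F_13)| = 8.

Discriminant check: Δ ∝ 4a³ + 27b² = 4·2³ + 27·12² = 4·8 + 27·144 ≡ 7 (mod 13). Nonzero ⇒ E is nonsingular.
For each x ∈ F_13, compute rhs = x³ + 2·x + 12 mod 13, then count y ∈ F_13 with y² ≡ rhs.
  x = 0: rhs = 12, matching y values: 5, 8 (2 points).
  x = 1: rhs = 2, matching y values: none (0 points).
  x = 2: rhs = 11, matching y values: none (0 points).
  x = 3: rhs = 6, matching y values: none (0 points).
  x = 4: rhs = 6, matching y values: none (0 points).
  x = 5: rhs = 4, matching y values: 2, 11 (2 points).
  x = 6: rhs = 6, matching y values: none (0 points).
  x = 7: rhs = 5, matching y values: none (0 points).
  x = 8: rhs = 7, matching y values: none (0 points).
  x = 9: rhs = 5, matching y values: none (0 points).
  x = 10: rhs = 5, matching y values: none (0 points).
  x = 11: rhs = 0, matching y values: 0 (1 points).
  x = 12: rhs = 9, matching y values: 3, 10 (2 points).
Total affine count: 7.
Full point count |E(F_13)| = 7 + 1 = 8.
Hasse bound: |8 − (13+1)| = |-6| = 6 ≤ 2√13 ≈ 7.2111 ✓.


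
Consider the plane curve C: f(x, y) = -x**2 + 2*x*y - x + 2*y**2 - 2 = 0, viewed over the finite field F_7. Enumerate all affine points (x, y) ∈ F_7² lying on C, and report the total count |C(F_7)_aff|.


Affine F_7-points: {(0, 1), (0, 6), (1, 1), (1, 5), (3, 0), (3, 4), (4, 4), (4, 6)}; count = 8.

For each of the 49 pairs (x, y) ∈ F_7², evaluate f(x, y) mod 7. Record the zeros.
  x = 0: [0↦5, 1↦0, 2↦6, 3↦2, 4↦2, 5↦6, 6↦0]  zeros at y ∈ {1, 6}
  x = 1: [0↦3, 1↦0, 2↦1, 3↦6, 4↦1, 5↦0, 6↦3]  zeros at y ∈ {1, 5}
  x = 2: [0↦6, 1↦5, 2↦1, 3↦1, 4↦5, 5↦6, 6↦4]  zeros at y ∈ ∅
  x = 3: [0↦0, 1↦1, 2↦6, 3↦1, 4↦0, 5↦3, 6↦3]  zeros at y ∈ {0, 4}
  x = 4: [0↦6, 1↦2, 2↦2, 3↦6, 4↦0, 5↦5, 6↦0]  zeros at y ∈ {4, 6}
  x = 5: [0↦3, 1↦1, 2↦3, 3↦2, 4↦5, 5↦5, 6↦2]  zeros at y ∈ ∅
  x = 6: [0↦5, 1↦5, 2↦2, 3↦3, 4↦1, 5↦3, 6↦2]  zeros at y ∈ ∅
Collecting zeros: affine points = {(0, 1), (0, 6), (1, 1), (1, 5), (3, 0), (3, 4), (4, 4), (4, 6)}.
Total count |C(F_7)_aff| = 8.


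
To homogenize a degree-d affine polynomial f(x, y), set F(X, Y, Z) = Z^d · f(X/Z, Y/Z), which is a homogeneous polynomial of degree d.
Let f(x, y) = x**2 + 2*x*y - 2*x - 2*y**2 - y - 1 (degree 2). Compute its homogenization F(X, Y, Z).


F(X, Y, Z) = X**2 + 2*X*Y - 2*X*Z - 2*Y**2 - Y*Z - Z**2

deg(f) = 2.
Substitute x = X/Z, y = Y/Z into f, then multiply by Z^2.
  monomial 1·x^2·y^0 ↦ 1·X^2·Y^0·Z^0.
  monomial 2·x^1·y^1 ↦ 2·X^1·Y^1·Z^0.
  monomial -2·x^1·y^0 ↦ -2·X^1·Y^0·Z^1.
  monomial -2·x^0·y^2 ↦ -2·X^0·Y^2·Z^0.
  monomial -1·x^0·y^1 ↦ -1·X^0·Y^1·Z^1.
  monomial -1·x^0·y^0 ↦ -1·X^0·Y^0·Z^2.
Collecting: F(X, Y, Z) = X**2 + 2*X*Y - 2*X*Z - 2*Y**2 - Y*Z - Z**2.


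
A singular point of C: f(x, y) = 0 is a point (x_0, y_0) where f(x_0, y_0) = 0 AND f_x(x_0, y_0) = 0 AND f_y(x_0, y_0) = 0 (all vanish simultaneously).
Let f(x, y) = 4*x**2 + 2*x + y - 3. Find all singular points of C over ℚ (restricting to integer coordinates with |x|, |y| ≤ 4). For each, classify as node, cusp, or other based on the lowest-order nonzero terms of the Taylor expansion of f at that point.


No singular points in the scanned grid; C is smooth there.

Compute partial derivatives:
  f_x = 8*x + 2.
  f_y = 1.
f_y = 1 is a nonzero constant, so f_y never vanishes: no point (x, y) can satisfy f = f_x = f_y = 0. In particular no (x, y) ∈ {−4, ..., 4}² is singular; the curve is smooth.


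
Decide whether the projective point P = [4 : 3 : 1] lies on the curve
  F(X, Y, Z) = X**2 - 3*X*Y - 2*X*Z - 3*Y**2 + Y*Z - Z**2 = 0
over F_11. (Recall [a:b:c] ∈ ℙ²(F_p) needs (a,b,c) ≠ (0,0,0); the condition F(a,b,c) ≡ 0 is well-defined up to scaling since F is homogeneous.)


F(4,3,1) ≡ 2 (mod 11); P is NOT on the curve.

Evaluate F(4, 3, 1) term-by-term (mod 11).
  X**2 ↦ 1·16·1·1 = 16
  -3*X*Y ↦ -3·4·3·1 = -36
  -2*X*Z ↦ -2·4·1·1 = -8
  -3*Y**2 ↦ -3·1·9·1 = -27
  Y*Z ↦ 1·1·3·1 = 3
  -Z**2 ↦ -1·1·1·1 = -1
Sum: F(4, 3, 1) = (16) + (-36) + (-8) + (-27) + (3) + (-1) = -53.
Reducing mod 11: -53 ≡ 2 (mod 11).
Since F(a, b, c) ≡ 2 ≠ 0 (mod 11), P does NOT lie on the curve.


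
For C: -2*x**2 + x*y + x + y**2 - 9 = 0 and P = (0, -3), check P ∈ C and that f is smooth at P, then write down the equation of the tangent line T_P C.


Tangent line at P: -2*x - 6*y - 18 = 0.

Step 1: f(0, -3) = 0, so P lies on C.
Step 2: partial derivatives
  f_x(x, y) = -4*x + y + 1, f_y(x, y) = x + 2*y.
  f_x(P) = -2, f_y(P) = -6 (gradient nonzero, so P is smooth).
Step 3: tangent line at P: -2·(x − 0) + -6·(y − -3) = 0.
Expanding: -2*x - 6*y - 18 = 0.


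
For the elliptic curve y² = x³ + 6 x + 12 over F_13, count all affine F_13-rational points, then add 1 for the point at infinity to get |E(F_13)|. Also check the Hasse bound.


Affine points = {(0, 5), (0, 8), (4, 3), (4, 10), (6, 2), (6, 11), (8, 0)}; affine count = 7; |E(F_13)| = 8.

Discriminant check: Δ ∝ 4a³ + 27b² = 4·6³ + 27·12² = 4·216 + 27·144 ≡ 7 (mod 13). Nonzero ⇒ E is nonsingular.
For each x ∈ F_13, compute rhs = x³ + 6·x + 12 mod 13, then count y ∈ F_13 with y² ≡ rhs.
  x = 0: rhs = 12, matching y values: 5, 8 (2 points).
  x = 1: rhs = 6, matching y values: none (0 points).
  x = 2: rhs = 6, matching y values: none (0 points).
  x = 3: rhs = 5, matching y values: none (0 points).
  x = 4: rhs = 9, matching y values: 3, 10 (2 points).
  x = 5: rhs = 11, matching y values: none (0 points).
  x = 6: rhs = 4, matching y values: 2, 11 (2 points).
  x = 7: rhs = 7, matching y values: none (0 points).
  x = 8: rhs = 0, matching y values: 0 (1 points).
  x = 9: rhs = 2, matching y values: none (0 points).
  x = 10: rhs = 6, matching y values: none (0 points).
  x = 11: rhs = 5, matching y values: none (0 points).
  x = 12: rhs = 5, matching y values: none (0 points).
Total affine count: 7.
Full point count |E(F_13)| = 7 + 1 = 8.
Hasse bound: |8 − (13+1)| = |-6| = 6 ≤ 2√13 ≈ 7.2111 ✓.


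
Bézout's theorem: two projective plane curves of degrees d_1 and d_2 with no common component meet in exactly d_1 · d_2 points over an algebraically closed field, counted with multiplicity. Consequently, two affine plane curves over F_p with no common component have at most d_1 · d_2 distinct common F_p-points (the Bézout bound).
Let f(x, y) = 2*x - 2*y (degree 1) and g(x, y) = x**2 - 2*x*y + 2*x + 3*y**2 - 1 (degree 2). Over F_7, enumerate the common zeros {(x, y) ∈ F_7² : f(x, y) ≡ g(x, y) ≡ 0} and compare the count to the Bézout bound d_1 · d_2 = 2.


Common zeros: ∅; count = 0; Bézout bound = 2.

deg(f) = 1, deg(g) = 2, so Bézout bound = 2.
Scan x ∈ F_7. For each x, list the y ∈ F_7 with f(x, y) ≡ 0 and those with g(x, y) ≡ 0 (mod 7); the common zeros in that column are the intersection.
  x = 0: f ≡ 0 at y ∈ {0}; g ≡ 0 at y ∈ ∅; common: ∅.
  x = 1: f ≡ 0 at y ∈ {1}; g ≡ 0 at y ∈ {4, 6}; common: ∅.
  x = 2: f ≡ 0 at y ∈ {2}; g ≡ 0 at y ∈ {0, 6}; common: ∅.
  x = 3: f ≡ 0 at y ∈ {3}; g ≡ 0 at y ∈ {0, 2}; common: ∅.
  x = 4: f ≡ 0 at y ∈ {4}; g ≡ 0 at y ∈ ∅; common: ∅.
  x = 5: f ≡ 0 at y ∈ {5}; g ≡ 0 at y ∈ {4}; common: ∅.
  x = 6: f ≡ 0 at y ∈ {6}; g ≡ 0 at y ∈ {2}; common: ∅.
Collecting: common zeros = ∅, so the count is 0.
Comparison with the Bézout bound: 0 ≤ 2 = deg(f)·deg(g), as expected for curves with no common component (the affine F_7-count falls short of the bound because intersections may lie at infinity, over extension fields, or carry multiplicity).


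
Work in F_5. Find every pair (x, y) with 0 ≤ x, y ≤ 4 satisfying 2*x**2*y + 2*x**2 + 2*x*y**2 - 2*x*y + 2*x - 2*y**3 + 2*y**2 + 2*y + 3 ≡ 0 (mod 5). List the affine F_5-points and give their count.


Affine F_5-points: {(0, 1), (0, 4), (1, 3), (2, 0), (2, 1), (2, 2)}; count = 6.

For each of the 25 pairs (x, y) ∈ F_5², evaluate f(x, y) mod 5. Record the zeros.
  x = 0: [0↦3, 1↦0, 2↦4, 3↦3, 4↦0]  zeros at y ∈ {1, 4}
  x = 1: [0↦2, 1↦1, 2↦1, 3↦0, 4↦1]  zeros at y ∈ {3}
  x = 2: [0↦0, 1↦0, 2↦0, 3↦3, 4↦2]  zeros at y ∈ {0, 1, 2}
  x = 3: [0↦2, 1↦2, 2↦1, 3↦2, 4↦3]  zeros at y ∈ ∅
  x = 4: [0↦3, 1↦2, 2↦4, 3↦2, 4↦4]  zeros at y ∈ ∅
Collecting zeros: affine points = {(0, 1), (0, 4), (1, 3), (2, 0), (2, 1), (2, 2)}.
Total count |C(F_5)_aff| = 6.


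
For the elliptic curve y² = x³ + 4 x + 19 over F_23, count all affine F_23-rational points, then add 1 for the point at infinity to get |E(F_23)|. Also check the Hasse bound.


Affine points = {(1, 1), (1, 22), (2, 9), (2, 14), (3, 9), (3, 14), (5, 7), (5, 16), (6, 11), (6, 12), (9, 5), (9, 18), (10, 1), (10, 22), (12, 1), (12, 22), (14, 6), (14, 17), (15, 2), (15, 21), (16, 4), (16, 19), (17, 3), (17, 20), (18, 9), (18, 14), (19, 10), (19, 13), (20, 7), (20, 16), (21, 7), (21, 16)}; affine count = 32; |E(F_23)| = 33.

Discriminant check: Δ ∝ 4a³ + 27b² = 4·4³ + 27·19² = 4·64 + 27·361 ≡ 21 (mod 23). Nonzero ⇒ E is nonsingular.
For each x ∈ F_23, compute rhs = x³ + 4·x + 19 mod 23, then count y ∈ F_23 with y² ≡ rhs.
  x = 0: rhs = 19, matching y values: none (0 points).
  x = 1: rhs = 1, matching y values: 1, 22 (2 points).
  x = 2: rhs = 12, matching y values: 9, 14 (2 points).
  x = 3: rhs = 12, matching y values: 9, 14 (2 points).
  x = 4: rhs = 7, matching y values: none (0 points).
  x = 5: rhs = 3, matching y values: 7, 16 (2 points).
  x = 6: rhs = 6, matching y values: 11, 12 (2 points).
  x = 7: rhs = 22, matching y values: none (0 points).
  x = 8: rhs = 11, matching y values: none (0 points).
  x = 9: rhs = 2, matching y values: 5, 18 (2 points).
  x = 10: rhs = 1, matching y values: 1, 22 (2 points).
  x = 11: rhs = 14, matching y values: none (0 points).
  x = 12: rhs = 1, matching y values: 1, 22 (2 points).
  x = 13: rhs = 14, matching y values: none (0 points).
  x = 14: rhs = 13, matching y values: 6, 17 (2 points).
  x = 15: rhs = 4, matching y values: 2, 21 (2 points).
  x = 16: rhs = 16, matching y values: 4, 19 (2 points).
  x = 17: rhs = 9, matching y values: 3, 20 (2 points).
  x = 18: rhs = 12, matching y values: 9, 14 (2 points).
  x = 19: rhs = 8, matching y values: 10, 13 (2 points).
  x = 20: rhs = 3, matching y values: 7, 16 (2 points).
  x = 21: rhs = 3, matching y values: 7, 16 (2 points).
  x = 22: rhs = 14, matching y values: none (0 points).
Total affine count: 32.
Full point count |E(F_23)| = 32 + 1 = 33.
Hasse bound: |33 − (23+1)| = |9| = 9 ≤ 2√23 ≈ 9.5917 ✓.


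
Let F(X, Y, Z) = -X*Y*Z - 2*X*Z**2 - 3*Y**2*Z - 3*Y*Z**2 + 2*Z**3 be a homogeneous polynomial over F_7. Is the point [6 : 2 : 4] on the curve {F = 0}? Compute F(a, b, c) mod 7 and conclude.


F(6,2,4) ≡ 3 (mod 7); P is NOT on the curve.

Evaluate F(6, 2, 4) term-by-term (mod 7).
  -X*Y*Z ↦ -1·6·2·4 = -48
  -2*X*Z**2 ↦ -2·6·1·16 = -192
  -3*Y**2*Z ↦ -3·1·4·4 = -48
  -3*Y*Z**2 ↦ -3·1·2·16 = -96
  2*Z**3 ↦ 2·1·1·64 = 128
Sum: F(6, 2, 4) = (-48) + (-192) + (-48) + (-96) + (128) = -256.
Reducing mod 7: -256 ≡ 3 (mod 7).
Since F(a, b, c) ≡ 3 ≠ 0 (mod 7), P does NOT lie on the curve.


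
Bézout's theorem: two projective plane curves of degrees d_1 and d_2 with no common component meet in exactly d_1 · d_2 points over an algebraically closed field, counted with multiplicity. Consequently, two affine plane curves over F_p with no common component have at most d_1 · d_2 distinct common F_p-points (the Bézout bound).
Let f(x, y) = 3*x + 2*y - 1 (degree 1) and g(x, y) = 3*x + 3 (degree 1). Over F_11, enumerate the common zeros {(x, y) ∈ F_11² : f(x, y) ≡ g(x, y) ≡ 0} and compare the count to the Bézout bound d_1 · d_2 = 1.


Common zeros: {(10, 2)}; count = 1; Bézout bound = 1.

deg(f) = 1, deg(g) = 1, so Bézout bound = 1.
Scan x ∈ F_11. For each x, list the y ∈ F_11 with f(x, y) ≡ 0 and those with g(x, y) ≡ 0 (mod 11); the common zeros in that column are the intersection.
  x = 0: f ≡ 0 at y ∈ {6}; g ≡ 0 at y ∈ ∅; common: ∅.
  x = 1: f ≡ 0 at y ∈ {10}; g ≡ 0 at y ∈ ∅; common: ∅.
  x = 2: f ≡ 0 at y ∈ {3}; g ≡ 0 at y ∈ ∅; common: ∅.
  x = 3: f ≡ 0 at y ∈ {7}; g ≡ 0 at y ∈ ∅; common: ∅.
  x = 4: f ≡ 0 at y ∈ {0}; g ≡ 0 at y ∈ ∅; common: ∅.
  x = 5: f ≡ 0 at y ∈ {4}; g ≡ 0 at y ∈ ∅; common: ∅.
  x = 6: f ≡ 0 at y ∈ {8}; g ≡ 0 at y ∈ ∅; common: ∅.
  x = 7: f ≡ 0 at y ∈ {1}; g ≡ 0 at y ∈ ∅; common: ∅.
  x = 8: f ≡ 0 at y ∈ {5}; g ≡ 0 at y ∈ ∅; common: ∅.
  x = 9: f ≡ 0 at y ∈ {9}; g ≡ 0 at y ∈ ∅; common: ∅.
  x = 10: f ≡ 0 at y ∈ {2}; g ≡ 0 at y ∈ {0, 1, 2, 3, 4, 5, 6, 7, 8, 9, 10}; common: {2}.
Collecting: common zeros = {(10, 2)}, so the count is 1.
Comparison with the Bézout bound: 1 ≤ 1 = deg(f)·deg(g), as expected for curves with no common component (the bound is attained).


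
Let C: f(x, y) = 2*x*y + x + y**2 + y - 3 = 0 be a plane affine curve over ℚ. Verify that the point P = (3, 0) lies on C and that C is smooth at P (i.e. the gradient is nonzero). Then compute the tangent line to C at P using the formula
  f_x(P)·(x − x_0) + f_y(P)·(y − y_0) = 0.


Tangent line at P: x + 7*y - 3 = 0.

Step 1: f(3, 0) = 0, so P lies on C.
Step 2: partial derivatives
  f_x(x, y) = 2*y + 1, f_y(x, y) = 2*x + 2*y + 1.
  f_x(P) = 1, f_y(P) = 7 (gradient nonzero, so P is smooth).
Step 3: tangent line at P: 1·(x − 3) + 7·(y − 0) = 0.
Expanding: x + 7*y - 3 = 0.


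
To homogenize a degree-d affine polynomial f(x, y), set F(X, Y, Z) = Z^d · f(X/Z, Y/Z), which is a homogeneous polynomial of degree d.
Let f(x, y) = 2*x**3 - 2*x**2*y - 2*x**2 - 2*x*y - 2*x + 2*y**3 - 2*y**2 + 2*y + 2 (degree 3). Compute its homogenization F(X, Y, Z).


F(X, Y, Z) = 2*X**3 - 2*X**2*Y - 2*X**2*Z - 2*X*Y*Z - 2*X*Z**2 + 2*Y**3 - 2*Y**2*Z + 2*Y*Z**2 + 2*Z**3

deg(f) = 3.
Substitute x = X/Z, y = Y/Z into f, then multiply by Z^3.
  monomial 2·x^3·y^0 ↦ 2·X^3·Y^0·Z^0.
  monomial -2·x^2·y^1 ↦ -2·X^2·Y^1·Z^0.
  monomial -2·x^2·y^0 ↦ -2·X^2·Y^0·Z^1.
  monomial -2·x^1·y^1 ↦ -2·X^1·Y^1·Z^1.
  monomial -2·x^1·y^0 ↦ -2·X^1·Y^0·Z^2.
  monomial 2·x^0·y^3 ↦ 2·X^0·Y^3·Z^0.
  monomial -2·x^0·y^2 ↦ -2·X^0·Y^2·Z^1.
  monomial 2·x^0·y^1 ↦ 2·X^0·Y^1·Z^2.
  monomial 2·x^0·y^0 ↦ 2·X^0·Y^0·Z^3.
Collecting: F(X, Y, Z) = 2*X**3 - 2*X**2*Y - 2*X**2*Z - 2*X*Y*Z - 2*X*Z**2 + 2*Y**3 - 2*Y**2*Z + 2*Y*Z**2 + 2*Z**3.


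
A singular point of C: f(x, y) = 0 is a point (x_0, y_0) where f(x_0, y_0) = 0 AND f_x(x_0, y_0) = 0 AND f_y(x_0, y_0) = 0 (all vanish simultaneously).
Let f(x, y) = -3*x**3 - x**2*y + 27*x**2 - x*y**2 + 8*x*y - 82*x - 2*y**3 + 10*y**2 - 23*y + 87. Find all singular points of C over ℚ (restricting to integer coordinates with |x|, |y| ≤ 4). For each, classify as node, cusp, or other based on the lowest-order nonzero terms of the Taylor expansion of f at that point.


Singular points: {(3, 1)}; classification: node.

Compute partial derivatives:
  f_x = -9*x**2 - 2*x*y + 54*x - y**2 + 8*y - 82.
  f_y = -x**2 - 2*x*y + 8*x - 6*y**2 + 20*y - 23.
Scan x_0 ∈ {−4, ..., 4}. For each x_0, f_y(x_0, y) is a polynomial in y; find its integer roots y ∈ {−4, ..., 4}, then test f_x and f at those candidates.
  x = -4: f_y(-4, y) = -6*y**2 + 28*y - 71; no integer root y with |y| ≤ 4.
  x = -3: f_y(-3, y) = -6*y**2 + 26*y - 56; no integer root y with |y| ≤ 4.
  x = -2: f_y(-2, y) = -6*y**2 + 24*y - 43; no integer root y with |y| ≤ 4.
  x = -1: f_y(-1, y) = -6*y**2 + 22*y - 32; no integer root y with |y| ≤ 4.
  x = 0: f_y(0, y) = -6*y**2 + 20*y - 23; no integer root y with |y| ≤ 4.
  x = 1: f_y(1, y) = -6*y**2 + 18*y - 16; no integer root y with |y| ≤ 4.
  x = 2: f_y(2, y) = -6*y**2 + 16*y - 11; no integer root y with |y| ≤ 4.
  x = 3: f_y(3, y) = -6*y**2 + 14*y - 8; vanishes at y ∈ {1}. (3, 1): f_x = 0, f = 0 — SINGULAR.
  x = 4: f_y(4, y) = -6*y**2 + 12*y - 7; no integer root y with |y| ≤ 4.
Only singular point on the grid: (3, 1).
Classify: substitute x = 3 + u, y = 1 + v and expand: f = -3*u**3 - u**2*v - u**2 - u*v**2 - 2*v**3 + v**2.
No constant or linear terms (consistent with a singular point). Quadratic part: -u**2 + v**2. Cubic part: -3*u**3 - u**2*v - u*v**2 - 2*v**3.
The quadratic part v**2 - u**2 = (v − u)(v + u) splits into two distinct linear factors, so there are two distinct tangent lines y − 1 = ±(x − 3) — this is a node (ordinary double point).
Classification: node.


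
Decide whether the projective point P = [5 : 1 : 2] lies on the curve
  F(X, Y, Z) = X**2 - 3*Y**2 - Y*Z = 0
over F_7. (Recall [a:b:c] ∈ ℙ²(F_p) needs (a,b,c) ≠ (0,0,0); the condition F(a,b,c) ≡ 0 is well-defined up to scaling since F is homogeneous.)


F(5,1,2) ≡ 6 (mod 7); P is NOT on the curve.

Evaluate F(5, 1, 2) term-by-term (mod 7).
  X**2 ↦ 1·25·1·1 = 25
  -3*Y**2 ↦ -3·1·1·1 = -3
  -Y*Z ↦ -1·1·1·2 = -2
Sum: F(5, 1, 2) = (25) + (-3) + (-2) = 20.
Reducing mod 7: 20 ≡ 6 (mod 7).
Since F(a, b, c) ≡ 6 ≠ 0 (mod 7), P does NOT lie on the curve.


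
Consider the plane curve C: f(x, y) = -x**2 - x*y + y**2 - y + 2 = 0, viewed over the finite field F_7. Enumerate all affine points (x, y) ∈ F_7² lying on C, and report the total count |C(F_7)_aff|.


Affine F_7-points: {(0, 4), (1, 1), (3, 0), (3, 4), (4, 0), (4, 5), (5, 1), (5, 5)}; count = 8.

For each of the 49 pairs (x, y) ∈ F_7², evaluate f(x, y) mod 7. Record the zeros.
  x = 0: [0↦2, 1↦2, 2↦4, 3↦1, 4↦0, 5↦1, 6↦4]  zeros at y ∈ {4}
  x = 1: [0↦1, 1↦0, 2↦1, 3↦4, 4↦2, 5↦2, 6↦4]  zeros at y ∈ {1}
  x = 2: [0↦5, 1↦3, 2↦3, 3↦5, 4↦2, 5↦1, 6↦2]  zeros at y ∈ ∅
  x = 3: [0↦0, 1↦4, 2↦3, 3↦4, 4↦0, 5↦5, 6↦5]  zeros at y ∈ {0, 4}
  x = 4: [0↦0, 1↦3, 2↦1, 3↦1, 4↦3, 5↦0, 6↦6]  zeros at y ∈ {0, 5}
  x = 5: [0↦5, 1↦0, 2↦4, 3↦3, 4↦4, 5↦0, 6↦5]  zeros at y ∈ {1, 5}
  x = 6: [0↦1, 1↦2, 2↦5, 3↦3, 4↦3, 5↦5, 6↦2]  zeros at y ∈ ∅
Collecting zeros: affine points = {(0, 4), (1, 1), (3, 0), (3, 4), (4, 0), (4, 5), (5, 1), (5, 5)}.
Total count |C(F_7)_aff| = 8.


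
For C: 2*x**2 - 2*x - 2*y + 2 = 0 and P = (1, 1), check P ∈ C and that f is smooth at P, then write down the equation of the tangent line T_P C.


Tangent line at P: 2*x - 2*y = 0.

Step 1: f(1, 1) = 0, so P lies on C.
Step 2: partial derivatives
  f_x(x, y) = 4*x - 2, f_y(x, y) = -2.
  f_x(P) = 2, f_y(P) = -2 (gradient nonzero, so P is smooth).
Step 3: tangent line at P: 2·(x − 1) + -2·(y − 1) = 0.
Expanding: 2*x - 2*y = 0.


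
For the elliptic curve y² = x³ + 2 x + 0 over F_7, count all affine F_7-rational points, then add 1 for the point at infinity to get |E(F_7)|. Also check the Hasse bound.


Affine points = {(0, 0), (4, 3), (4, 4), (5, 3), (5, 4), (6, 2), (6, 5)}; affine count = 7; |E(F_7)| = 8.

Discriminant check: Δ ∝ 4a³ + 27b² = 4·2³ + 27·0² = 4·8 + 27·0 ≡ 4 (mod 7). Nonzero ⇒ E is nonsingular.
For each x ∈ F_7, compute rhs = x³ + 2·x + 0 mod 7, then count y ∈ F_7 with y² ≡ rhs.
  x = 0: rhs = 0, matching y values: 0 (1 points).
  x = 1: rhs = 3, matching y values: none (0 points).
  x = 2: rhs = 5, matching y values: none (0 points).
  x = 3: rhs = 5, matching y values: none (0 points).
  x = 4: rhs = 2, matching y values: 3, 4 (2 points).
  x = 5: rhs = 2, matching y values: 3, 4 (2 points).
  x = 6: rhs = 4, matching y values: 2, 5 (2 points).
Total affine count: 7.
Full point count |E(F_7)| = 7 + 1 = 8.
Hasse bound: |8 − (7+1)| = |0| = 0 ≤ 2√7 ≈ 5.2915 ✓.


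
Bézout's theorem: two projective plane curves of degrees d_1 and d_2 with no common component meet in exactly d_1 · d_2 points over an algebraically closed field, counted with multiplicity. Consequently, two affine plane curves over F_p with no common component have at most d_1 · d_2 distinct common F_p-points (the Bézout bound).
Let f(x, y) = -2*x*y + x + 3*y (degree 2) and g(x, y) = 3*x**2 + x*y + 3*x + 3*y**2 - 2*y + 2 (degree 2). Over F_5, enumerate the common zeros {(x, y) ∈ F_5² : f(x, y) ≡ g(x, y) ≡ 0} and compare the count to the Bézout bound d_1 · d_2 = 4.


Common zeros: ∅; count = 0; Bézout bound = 4.

deg(f) = 2, deg(g) = 2, so Bézout bound = 4.
Scan x ∈ F_5. For each x, list the y ∈ F_5 with f(x, y) ≡ 0 and those with g(x, y) ≡ 0 (mod 5); the common zeros in that column are the intersection.
  x = 0: f ≡ 0 at y ∈ {0}; g ≡ 0 at y ∈ {2}; common: ∅.
  x = 1: f ≡ 0 at y ∈ {4}; g ≡ 0 at y ∈ {1}; common: ∅.
  x = 2: f ≡ 0 at y ∈ {2}; g ≡ 0 at y ∈ {0}; common: ∅.
  x = 3: f ≡ 0 at y ∈ {1}; g ≡ 0 at y ∈ {4}; common: ∅.
  x = 4: f ≡ 0 at y ∈ ∅; g ≡ 0 at y ∈ {3}; common: ∅.
Collecting: common zeros = ∅, so the count is 0.
Comparison with the Bézout bound: 0 ≤ 4 = deg(f)·deg(g), as expected for curves with no common component (the affine F_5-count falls short of the bound because intersections may lie at infinity, over extension fields, or carry multiplicity).


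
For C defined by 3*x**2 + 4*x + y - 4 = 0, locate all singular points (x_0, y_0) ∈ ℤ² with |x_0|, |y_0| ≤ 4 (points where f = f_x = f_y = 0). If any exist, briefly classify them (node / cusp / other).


No singular points in the scanned grid; C is smooth there.

Compute partial derivatives:
  f_x = 6*x + 4.
  f_y = 1.
f_y = 1 is a nonzero constant, so f_y never vanishes: no point (x, y) can satisfy f = f_x = f_y = 0. In particular no (x, y) ∈ {−4, ..., 4}² is singular; the curve is smooth.


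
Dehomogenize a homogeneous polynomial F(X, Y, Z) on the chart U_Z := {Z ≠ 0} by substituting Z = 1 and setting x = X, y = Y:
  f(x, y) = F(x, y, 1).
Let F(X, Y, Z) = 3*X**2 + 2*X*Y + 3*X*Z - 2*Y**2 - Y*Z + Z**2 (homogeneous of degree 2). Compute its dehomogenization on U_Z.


f(x, y) = 3*x**2 + 2*x*y + 3*x - 2*y**2 - y + 1

On U_Z we set Z = 1. Each monomial c·X^i·Y^j·Z^k in F becomes c·x^i·y^j·1^k = c·x^i·y^j.
Substituting Z = 1: F(X, Y, 1) = 3*x**2 + 2*x*y + 3*x - 2*y**2 - y + 1.
Note: deg(f) ≤ deg(F) = 2; strict inequality happens when F is divisible by Z (lost terms).


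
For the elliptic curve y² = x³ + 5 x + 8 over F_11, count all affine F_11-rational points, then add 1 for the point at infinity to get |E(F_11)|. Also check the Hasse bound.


Affine points = {(1, 5), (1, 6), (2, 2), (2, 9), (4, 2), (4, 9), (5, 2), (5, 9), (6, 1), (6, 10), (7, 1), (7, 10), (9, 1), (9, 10)}; affine count = 14; |E(F_11)| = 15.

Discriminant check: Δ ∝ 4a³ + 27b² = 4·5³ + 27·8² = 4·125 + 27·64 ≡ 6 (mod 11). Nonzero ⇒ E is nonsingular.
For each x ∈ F_11, compute rhs = x³ + 5·x + 8 mod 11, then count y ∈ F_11 with y² ≡ rhs.
  x = 0: rhs = 8, matching y values: none (0 points).
  x = 1: rhs = 3, matching y values: 5, 6 (2 points).
  x = 2: rhs = 4, matching y values: 2, 9 (2 points).
  x = 3: rhs = 6, matching y values: none (0 points).
  x = 4: rhs = 4, matching y values: 2, 9 (2 points).
  x = 5: rhs = 4, matching y values: 2, 9 (2 points).
  x = 6: rhs = 1, matching y values: 1, 10 (2 points).
  x = 7: rhs = 1, matching y values: 1, 10 (2 points).
  x = 8: rhs = 10, matching y values: none (0 points).
  x = 9: rhs = 1, matching y values: 1, 10 (2 points).
  x = 10: rhs = 2, matching y values: none (0 points).
Total affine count: 14.
Full point count |E(F_11)| = 14 + 1 = 15.
Hasse bound: |15 − (11+1)| = |3| = 3 ≤ 2√11 ≈ 6.6332 ✓.


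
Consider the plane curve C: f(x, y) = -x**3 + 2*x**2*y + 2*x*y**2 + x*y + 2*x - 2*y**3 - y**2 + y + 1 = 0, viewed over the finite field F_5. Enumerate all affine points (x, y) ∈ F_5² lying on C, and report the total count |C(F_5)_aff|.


Affine F_5-points: {(1, 1), (2, 2), (3, 0), (3, 1), (3, 4), (4, 0), (4, 3)}; count = 7.

For each of the 25 pairs (x, y) ∈ F_5², evaluate f(x, y) mod 5. Record the zeros.
  x = 0: [0↦1, 1↦4, 2↦3, 3↦1, 4↦1]  zeros at y ∈ ∅
  x = 1: [0↦2, 1↦0, 2↦3, 3↦4, 4↦1]  zeros at y ∈ {1}
  x = 2: [0↦2, 1↦4, 2↦0, 3↦3, 4↦1]  zeros at y ∈ {2}
  x = 3: [0↦0, 1↦0, 2↦3, 3↦2, 4↦0]  zeros at y ∈ {0, 1, 4}
  x = 4: [0↦0, 1↦2, 2↦1, 3↦0, 4↦2]  zeros at y ∈ {0, 3}
Collecting zeros: affine points = {(1, 1), (2, 2), (3, 0), (3, 1), (3, 4), (4, 0), (4, 3)}.
Total count |C(F_5)_aff| = 7.


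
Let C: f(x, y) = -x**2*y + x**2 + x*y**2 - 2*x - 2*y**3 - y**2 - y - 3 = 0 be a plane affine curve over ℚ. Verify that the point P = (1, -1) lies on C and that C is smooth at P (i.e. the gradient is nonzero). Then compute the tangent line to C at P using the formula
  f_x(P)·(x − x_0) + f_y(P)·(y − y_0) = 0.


Tangent line at P: 3*x - 8*y - 11 = 0.

Step 1: f(1, -1) = 0, so P lies on C.
Step 2: partial derivatives
  f_x(x, y) = -2*x*y + 2*x + y**2 - 2, f_y(x, y) = -x**2 + 2*x*y - 6*y**2 - 2*y - 1.
  f_x(P) = 3, f_y(P) = -8 (gradient nonzero, so P is smooth).
Step 3: tangent line at P: 3·(x − 1) + -8·(y − -1) = 0.
Expanding: 3*x - 8*y - 11 = 0.


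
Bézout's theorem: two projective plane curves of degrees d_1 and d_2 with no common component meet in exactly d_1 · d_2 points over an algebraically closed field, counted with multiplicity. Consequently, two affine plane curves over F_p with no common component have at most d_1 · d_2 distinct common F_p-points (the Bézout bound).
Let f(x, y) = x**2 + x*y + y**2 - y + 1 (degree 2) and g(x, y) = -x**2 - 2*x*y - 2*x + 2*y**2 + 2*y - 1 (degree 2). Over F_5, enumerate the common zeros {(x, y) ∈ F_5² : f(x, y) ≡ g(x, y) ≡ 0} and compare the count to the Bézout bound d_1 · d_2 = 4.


Common zeros: {(2, 4), (3, 3), (4, 3)}; count = 3; Bézout bound = 4.

deg(f) = 2, deg(g) = 2, so Bézout bound = 4.
Scan x ∈ F_5. For each x, list the y ∈ F_5 with f(x, y) ≡ 0 and those with g(x, y) ≡ 0 (mod 5); the common zeros in that column are the intersection.
  x = 0: f ≡ 0 at y ∈ ∅; g ≡ 0 at y ∈ ∅; common: ∅.
  x = 1: f ≡ 0 at y ∈ ∅; g ≡ 0 at y ∈ ∅; common: ∅.
  x = 2: f ≡ 0 at y ∈ {0, 4}; g ≡ 0 at y ∈ {2, 4}; common: {4}.
  x = 3: f ≡ 0 at y ∈ {0, 3}; g ≡ 0 at y ∈ {3, 4}; common: {3}.
  x = 4: f ≡ 0 at y ∈ {3, 4}; g ≡ 0 at y ∈ {0, 3}; common: {3}.
Collecting: common zeros = {(2, 4), (3, 3), (4, 3)}, so the count is 3.
Comparison with the Bézout bound: 3 ≤ 4 = deg(f)·deg(g), as expected for curves with no common component (the affine F_5-count falls short of the bound because intersections may lie at infinity, over extension fields, or carry multiplicity).


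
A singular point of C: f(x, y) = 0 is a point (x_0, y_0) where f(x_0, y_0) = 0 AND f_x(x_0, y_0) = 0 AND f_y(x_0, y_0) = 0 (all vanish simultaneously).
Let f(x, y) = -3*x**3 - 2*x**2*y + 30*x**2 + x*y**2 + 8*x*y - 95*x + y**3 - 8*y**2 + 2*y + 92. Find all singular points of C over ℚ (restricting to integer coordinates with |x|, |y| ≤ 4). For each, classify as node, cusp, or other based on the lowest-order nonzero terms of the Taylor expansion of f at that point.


Singular points: {(3, 2)}; classification: node.

Compute partial derivatives:
  f_x = -9*x**2 - 4*x*y + 60*x + y**2 + 8*y - 95.
  f_y = -2*x**2 + 2*x*y + 8*x + 3*y**2 - 16*y + 2.
Scan x_0 ∈ {−4, ..., 4}. For each x_0, f_y(x_0, y) is a polynomial in y; find its integer roots y ∈ {−4, ..., 4}, then test f_x and f at those candidates.
  x = -4: f_y(-4, y) = 3*y**2 - 24*y - 62; no integer root y with |y| ≤ 4.
  x = -3: f_y(-3, y) = 3*y**2 - 22*y - 40; no integer root y with |y| ≤ 4.
  x = -2: f_y(-2, y) = 3*y**2 - 20*y - 22; no integer root y with |y| ≤ 4.
  x = -1: f_y(-1, y) = 3*y**2 - 18*y - 8; no integer root y with |y| ≤ 4.
  x = 0: f_y(0, y) = 3*y**2 - 16*y + 2; no integer root y with |y| ≤ 4.
  x = 1: f_y(1, y) = 3*y**2 - 14*y + 8; vanishes at y ∈ {4}. (1, 4): f_x = -12 ≠ 0.
  x = 2: f_y(2, y) = 3*y**2 - 12*y + 10; no integer root y with |y| ≤ 4.
  x = 3: f_y(3, y) = 3*y**2 - 10*y + 8; vanishes at y ∈ {2}. (3, 2): f_x = 0, f = 0 — SINGULAR.
  x = 4: f_y(4, y) = 3*y**2 - 8*y + 2; no integer root y with |y| ≤ 4.
Only singular point on the grid: (3, 2).
Classify: substitute x = 3 + u, y = 2 + v and expand: f = -3*u**3 - 2*u**2*v - u**2 + u*v**2 + v**3 + v**2.
No constant or linear terms (consistent with a singular point). Quadratic part: -u**2 + v**2. Cubic part: -3*u**3 - 2*u**2*v + u*v**2 + v**3.
The quadratic part v**2 - u**2 = (v − u)(v + u) splits into two distinct linear factors, so there are two distinct tangent lines y − 2 = ±(x − 3) — this is a node (ordinary double point).
Classification: node.
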